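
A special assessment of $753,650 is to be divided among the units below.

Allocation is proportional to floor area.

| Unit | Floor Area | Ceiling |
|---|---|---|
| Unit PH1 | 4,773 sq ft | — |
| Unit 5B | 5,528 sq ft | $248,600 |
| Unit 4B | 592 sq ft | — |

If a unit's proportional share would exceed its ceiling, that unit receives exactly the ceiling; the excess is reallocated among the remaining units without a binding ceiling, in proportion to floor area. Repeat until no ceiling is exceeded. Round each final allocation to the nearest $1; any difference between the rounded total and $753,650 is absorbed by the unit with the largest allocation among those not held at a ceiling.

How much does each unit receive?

Combined floor area = 10,893.
Proportional shares (ignoring caps): Unit PH1 330,227.80; Unit 5B 382,463.71; Unit 4B 40,958.49.
Held at cap: Unit 5B ($248,600); balance $505,050 reallocated over remaining floor area 5,365.
Redistributed shares: Unit PH1 449,320.34 → $449,320; Unit 4B 55,729.66 → $55,730.

Unit PH1: $449,320 · Unit 5B: $248,600 · Unit 4B: $55,730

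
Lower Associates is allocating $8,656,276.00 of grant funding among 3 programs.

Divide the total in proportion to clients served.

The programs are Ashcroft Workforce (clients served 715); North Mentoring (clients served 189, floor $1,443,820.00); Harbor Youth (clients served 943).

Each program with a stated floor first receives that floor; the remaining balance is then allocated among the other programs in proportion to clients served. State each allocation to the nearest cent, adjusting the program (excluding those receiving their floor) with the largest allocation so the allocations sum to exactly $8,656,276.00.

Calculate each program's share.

Ashcroft Workforce: $3,110,317.27; North Mentoring: $1,443,820.00; Harbor Youth: $4,102,138.73

Minimums first: North Mentoring $1,443,820.00. Balance $7,212,456.00.
Balance split over remaining clients served 1,658: Ashcroft Workforce 3,110,317.2738 → $3,110,317.27; Harbor Youth 4,102,138.7262 → $4,102,138.73.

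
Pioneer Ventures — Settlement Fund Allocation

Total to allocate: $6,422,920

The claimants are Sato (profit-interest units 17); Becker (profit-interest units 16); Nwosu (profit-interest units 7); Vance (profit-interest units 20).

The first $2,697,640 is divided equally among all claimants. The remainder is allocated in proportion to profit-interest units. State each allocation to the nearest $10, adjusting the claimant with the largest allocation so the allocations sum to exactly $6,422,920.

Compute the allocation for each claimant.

Equal tier: $2,697,640 ÷ 4 = $674,410 apiece.
Remainder $3,725,280 by profit-interest units (total 60): Sato 1,055,496.00 → $1,055,500; Becker 993,408.00 → $993,410; Nwosu 434,616.00 → $434,620; Vance 1,241,760.00 → $1,241,760.
Rounding difference −$10 on remainder applied to Vance.
Totals: Sato $674,410 + $1,055,500 = $1,729,910; Becker $674,410 + $993,410 = $1,667,820; Nwosu $674,410 + $434,620 = $1,109,030; Vance $674,410 + $1,241,750 = $1,916,160.

Sato: $1,729,910 · Becker: $1,667,820 · Nwosu: $1,109,030 · Vance: $1,916,160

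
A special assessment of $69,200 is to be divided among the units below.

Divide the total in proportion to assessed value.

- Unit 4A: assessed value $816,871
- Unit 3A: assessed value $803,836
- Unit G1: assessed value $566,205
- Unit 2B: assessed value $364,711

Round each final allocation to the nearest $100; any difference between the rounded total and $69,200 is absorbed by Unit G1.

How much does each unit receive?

Unit 4A: $22,200; Unit 3A: $21,800; Unit G1: $15,300; Unit 2B: $9,900

Assessed value total: 2,551,623.
Proportional shares: Unit 4A 816,871/2,551,623 × $69,200 = 22,153.54; Unit 3A 803,836/2,551,623 × $69,200 = 21,800.03; Unit G1 566,205/2,551,623 × $69,200 = 15,355.48; Unit 2B 364,711/2,551,623 × $69,200 = 9,890.96.
After rounding ($100): Unit 4A $22,200; Unit 3A $21,800; Unit G1 $15,400; Unit 2B $9,900. Sum = $69,300.
Difference $69,200 − $69,300 = −$100 applied to Unit G1: Unit G1 becomes $15,300.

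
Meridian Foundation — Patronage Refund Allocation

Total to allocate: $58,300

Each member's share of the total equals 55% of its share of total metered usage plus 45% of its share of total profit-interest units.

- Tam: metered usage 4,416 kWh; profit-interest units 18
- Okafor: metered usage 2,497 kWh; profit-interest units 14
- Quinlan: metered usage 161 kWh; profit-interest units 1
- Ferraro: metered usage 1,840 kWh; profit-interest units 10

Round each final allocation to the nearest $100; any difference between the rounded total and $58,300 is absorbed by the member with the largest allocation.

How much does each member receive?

Metered usage total 8,914; profit-interest units total 43.
Combined weights (55% metered usage + 45% profit-interest units): Tam 0.4608; Okafor 0.3006; Quinlan 0.0204; Ferraro 0.2182.
Proportional shares: Tam 26,867.11; Okafor 17,523.71; Quinlan 1,189.26; Ferraro 12,719.92.
After rounding ($100): Tam $26,900; Okafor $17,500; Quinlan $1,200; Ferraro $12,700. Sum = $58,300.
No rounding difference to absorb.

Tam: $26,900 | Okafor: $17,500 | Quinlan: $1,200 | Ferraro: $12,700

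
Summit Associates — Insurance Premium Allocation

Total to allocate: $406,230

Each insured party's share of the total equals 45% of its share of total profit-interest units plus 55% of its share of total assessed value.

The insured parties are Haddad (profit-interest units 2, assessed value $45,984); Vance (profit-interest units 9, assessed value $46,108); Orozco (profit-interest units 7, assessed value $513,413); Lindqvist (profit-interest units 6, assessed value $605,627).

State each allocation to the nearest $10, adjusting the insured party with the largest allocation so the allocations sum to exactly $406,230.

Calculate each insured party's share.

Totals — profit-interest units 24, assessed value 1,211,132.
Combined weights (45% profit-interest units + 55% assessed value): Haddad 0.0584; Vance 0.1897; Orozco 0.3644; Lindqvist 0.3875.
Unrounded shares: Haddad 23,716.63; Vance 77,057.20; Orozco 148,030.79; Lindqvist 157,425.38.
Rounded to nearest $10: Haddad $23,720; Vance $77,060; Orozco $148,030; Lindqvist $157,430. Sum = $406,240.
Difference $406,230 − $406,240 = −$10 applied to largest allocation (Lindqvist): Lindqvist becomes $157,420.

Haddad: $23,720 | Vance: $77,060 | Orozco: $148,030 | Lindqvist: $157,420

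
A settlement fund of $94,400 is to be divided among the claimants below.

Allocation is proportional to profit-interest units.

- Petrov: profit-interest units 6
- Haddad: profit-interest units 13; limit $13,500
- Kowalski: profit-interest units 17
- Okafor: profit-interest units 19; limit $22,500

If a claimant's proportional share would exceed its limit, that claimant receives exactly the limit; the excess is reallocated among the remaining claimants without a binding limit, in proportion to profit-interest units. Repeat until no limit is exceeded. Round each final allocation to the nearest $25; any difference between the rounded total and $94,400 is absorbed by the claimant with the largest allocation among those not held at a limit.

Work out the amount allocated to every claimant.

Petrov: $15,225 | Haddad: $13,500 | Kowalski: $43,175 | Okafor: $22,500

Combined profit-interest units = 55.
Unconstrained shares: Petrov 10,298.18; Haddad 22,312.73; Kowalski 29,178.18; Okafor 32,610.91.
Capped: Haddad ($13,500), Okafor ($22,500); remaining pool $58,400 reallocated over remaining profit-interest units 23.
Shares after redistribution: Petrov 15,234.78 → $15,225; Kowalski 43,165.22 → $43,175.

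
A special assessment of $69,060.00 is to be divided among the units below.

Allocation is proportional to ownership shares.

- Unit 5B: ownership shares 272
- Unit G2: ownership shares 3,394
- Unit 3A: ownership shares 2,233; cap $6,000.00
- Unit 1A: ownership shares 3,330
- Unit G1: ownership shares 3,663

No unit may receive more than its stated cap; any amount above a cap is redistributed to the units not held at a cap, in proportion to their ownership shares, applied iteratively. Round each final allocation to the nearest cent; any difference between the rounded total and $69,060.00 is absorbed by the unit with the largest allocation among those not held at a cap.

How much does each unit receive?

Ownership shares total: 12,892.
Pro-rata shares before constraints: Unit 5B 1,457.0524; Unit G2 18,181.0146; Unit 3A 11,961.7577; Unit 1A 17,838.1787; Unit G1 19,621.9966.
Cap binds for Unit 3A ($6,000.00); balance $63,060.00 reallocated over remaining ownership shares 10,659.
Shares after redistribution: Unit 5B 1,609.1866 → $1,609.19; Unit G2 20,079.3358 → $20,079.34; Unit 1A 19,700.7036 → $19,700.70; Unit G1 21,670.7740 → $21,670.77.

Unit 5B: $1,609.19 · Unit G2: $20,079.34 · Unit 3A: $6,000.00 · Unit 1A: $19,700.70 · Unit G1: $21,670.77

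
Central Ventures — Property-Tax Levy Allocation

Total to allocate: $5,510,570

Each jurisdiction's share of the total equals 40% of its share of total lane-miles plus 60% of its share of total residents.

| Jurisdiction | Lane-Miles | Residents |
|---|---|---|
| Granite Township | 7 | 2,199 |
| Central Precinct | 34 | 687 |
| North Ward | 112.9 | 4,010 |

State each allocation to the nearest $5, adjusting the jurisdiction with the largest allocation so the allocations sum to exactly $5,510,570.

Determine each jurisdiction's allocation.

Granite Township: $1,154,585 | Central Precinct: $816,350 | North Ward: $3,539,635

Totals — lane-miles 153.9, residents 6,896.
Blended shares (40% lane-miles + 60% residents): Granite Township 0.2095; Central Precinct 0.1481; North Ward 0.6423.
Unrounded shares: Granite Township 1,154,585.31; Central Precinct 816,351.56; North Ward 3,539,633.13.
At nearest $5: Granite Township $1,154,585; Central Precinct $816,350; North Ward $3,539,635. Sum = $5,510,570.
No rounding difference to absorb.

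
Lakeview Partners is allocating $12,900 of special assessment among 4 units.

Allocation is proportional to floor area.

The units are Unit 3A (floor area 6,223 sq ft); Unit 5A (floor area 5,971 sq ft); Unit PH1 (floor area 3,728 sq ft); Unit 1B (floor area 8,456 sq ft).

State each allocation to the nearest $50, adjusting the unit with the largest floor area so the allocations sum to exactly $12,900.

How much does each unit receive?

Total floor area = 24,378.
Unrounded shares: Unit 3A 6,223/24,378 × $12,900 = 3,293.00; Unit 5A 5,971/24,378 × $12,900 = 3,159.65; Unit PH1 3,728/24,378 × $12,900 = 1,972.73; Unit 1B 8,456/24,378 × $12,900 = 4,474.62.
After rounding ($50): Unit 3A $3,300; Unit 5A $3,150; Unit PH1 $1,950; Unit 1B $4,450. Sum = $12,850.
Difference $12,900 − $12,850 = +$50 applied to largest floor area (Unit 1B): Unit 1B becomes $4,500.

Unit 3A: $3,300 | Unit 5A: $3,150 | Unit PH1: $1,950 | Unit 1B: $4,500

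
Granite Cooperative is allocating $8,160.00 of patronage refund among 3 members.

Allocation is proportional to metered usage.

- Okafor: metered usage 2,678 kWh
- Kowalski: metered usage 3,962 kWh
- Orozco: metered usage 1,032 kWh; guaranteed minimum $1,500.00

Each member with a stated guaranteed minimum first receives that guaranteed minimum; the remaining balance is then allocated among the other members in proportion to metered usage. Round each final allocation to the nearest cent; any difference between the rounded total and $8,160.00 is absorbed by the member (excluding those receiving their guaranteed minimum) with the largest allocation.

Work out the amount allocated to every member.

Okafor: $2,686.07 | Kowalski: $3,973.93 | Orozco: $1,500.00

Guaranteed amounts: Orozco $1,500.00. Remaining pool $6,660.00.
Remaining pool split over remaining metered usage 6,640: Okafor 2,686.0663 → $2,686.07; Kowalski 3,973.9337 → $3,973.93.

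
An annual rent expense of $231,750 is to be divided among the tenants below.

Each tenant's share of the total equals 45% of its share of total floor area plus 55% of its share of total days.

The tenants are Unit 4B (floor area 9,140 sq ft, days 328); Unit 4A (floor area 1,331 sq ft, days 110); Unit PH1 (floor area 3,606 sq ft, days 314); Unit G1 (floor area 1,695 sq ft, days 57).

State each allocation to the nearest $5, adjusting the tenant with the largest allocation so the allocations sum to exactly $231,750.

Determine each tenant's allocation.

Unit 4B: $112,115 · Unit 4A: $26,130 · Unit PH1: $73,315 · Unit G1: $20,190

Floor area total 15,772; days total 809.
Composite weights (45% floor area + 55% days): Unit 4B 0.4838; Unit 4A 0.1128; Unit PH1 0.3164; Unit G1 0.0871.
Pro-rata amounts: Unit 4B 112,113.68; Unit 4A 26,131.95; Unit PH1 73,316.03; Unit G1 20,188.34.
Rounded to nearest $5: Unit 4B $112,115; Unit 4A $26,130; Unit PH1 $73,315; Unit G1 $20,190. Sum = $231,750.
Sum already equals the total — no adjustment.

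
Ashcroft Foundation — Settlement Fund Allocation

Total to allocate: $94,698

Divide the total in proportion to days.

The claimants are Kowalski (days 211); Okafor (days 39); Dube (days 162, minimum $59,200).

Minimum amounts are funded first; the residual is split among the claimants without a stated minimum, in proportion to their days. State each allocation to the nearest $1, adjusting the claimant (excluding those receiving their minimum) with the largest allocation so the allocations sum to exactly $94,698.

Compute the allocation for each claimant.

Kowalski: $29,960; Okafor: $5,538; Dube: $59,200

Guaranteed amounts: Dube $59,200. Balance $35,498.
Balance split over remaining days 250: Kowalski 29,960.31 → $29,960; Okafor 5,537.69 → $5,538.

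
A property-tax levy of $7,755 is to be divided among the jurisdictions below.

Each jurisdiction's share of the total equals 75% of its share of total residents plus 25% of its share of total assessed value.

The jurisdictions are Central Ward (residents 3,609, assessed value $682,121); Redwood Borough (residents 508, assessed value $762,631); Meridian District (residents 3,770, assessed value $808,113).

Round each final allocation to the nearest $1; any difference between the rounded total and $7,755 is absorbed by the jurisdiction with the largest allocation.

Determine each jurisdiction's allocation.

Central Ward: $3,248 · Redwood Borough: $1,031 · Meridian District: $3,476

Residents total 7,887; assessed value total 2,252,865.
Composite weights (75% residents + 25% assessed value): Central Ward 0.4189; Redwood Borough 0.1329; Meridian District 0.4482.
Pro-rata amounts: Central Ward 3,248.46; Redwood Borough 1,030.92; Meridian District 3,475.62.
At nearest $1: Central Ward $3,248; Redwood Borough $1,031; Meridian District $3,476. Sum = $7,755.
Sum already equals the total — no adjustment.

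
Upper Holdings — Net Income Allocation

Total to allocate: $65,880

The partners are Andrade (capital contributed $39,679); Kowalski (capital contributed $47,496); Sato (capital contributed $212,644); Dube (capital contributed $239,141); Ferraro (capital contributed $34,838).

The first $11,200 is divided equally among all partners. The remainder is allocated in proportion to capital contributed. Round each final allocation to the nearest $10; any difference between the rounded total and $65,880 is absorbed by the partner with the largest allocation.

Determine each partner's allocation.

Andrade: $6,020; Kowalski: $6,770; Sato: $22,500; Dube: $25,030; Ferraro: $5,560

$11,200 shared equally gives $2,240 per partner.
Remainder $54,680 by capital contributed (total 573,798): Andrade 3,781.20 → $3,780; Kowalski 4,526.12 → $4,530; Sato 20,263.88 → $20,260; Dube 22,788.91 → $22,790; Ferraro 3,319.88 → $3,320.
Totals: Andrade $2,240 + $3,780 = $6,020; Kowalski $2,240 + $4,530 = $6,770; Sato $2,240 + $20,260 = $22,500; Dube $2,240 + $22,790 = $25,030; Ferraro $2,240 + $3,320 = $5,560.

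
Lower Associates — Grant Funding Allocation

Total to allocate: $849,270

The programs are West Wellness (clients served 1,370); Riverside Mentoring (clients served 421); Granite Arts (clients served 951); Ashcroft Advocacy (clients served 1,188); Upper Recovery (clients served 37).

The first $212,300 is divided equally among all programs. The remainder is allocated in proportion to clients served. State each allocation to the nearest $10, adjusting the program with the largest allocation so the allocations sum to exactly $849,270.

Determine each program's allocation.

$212,300 shared equally gives $42,460 per program.
Remainder $636,970 by clients served (total 3,967): West Wellness 219,977.04 → $219,980; Riverside Mentoring 67,598.78 → $67,600; Granite Arts 152,699.39 → $152,700; Ashcroft Advocacy 190,753.81 → $190,750; Upper Recovery 5,940.99 → $5,940.
Totals: West Wellness $42,460 + $219,980 = $262,440; Riverside Mentoring $42,460 + $67,600 = $110,060; Granite Arts $42,460 + $152,700 = $195,160; Ashcroft Advocacy $42,460 + $190,750 = $233,210; Upper Recovery $42,460 + $5,940 = $48,400.

West Wellness: $262,440; Riverside Mentoring: $110,060; Granite Arts: $195,160; Ashcroft Advocacy: $233,210; Upper Recovery: $48,400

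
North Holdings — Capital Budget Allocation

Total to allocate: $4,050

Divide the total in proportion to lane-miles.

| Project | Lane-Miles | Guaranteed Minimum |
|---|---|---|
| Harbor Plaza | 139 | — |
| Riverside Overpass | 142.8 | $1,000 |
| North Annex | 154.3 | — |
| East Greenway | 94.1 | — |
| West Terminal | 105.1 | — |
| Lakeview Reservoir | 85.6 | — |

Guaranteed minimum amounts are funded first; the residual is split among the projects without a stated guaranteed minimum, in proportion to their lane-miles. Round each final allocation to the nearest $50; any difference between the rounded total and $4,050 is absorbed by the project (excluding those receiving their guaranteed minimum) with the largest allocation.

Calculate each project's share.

Minimums first: Riverside Overpass $1,000. Remaining pool $3,050.
Remaining pool split over remaining lane-miles 578.1: Harbor Plaza 733.35 → $750; North Annex 814.07 → $800; East Greenway 496.46 → $500; West Terminal 554.50 → $550; Lakeview Reservoir 451.62 → $450.

Harbor Plaza: $750; Riverside Overpass: $1,000; North Annex: $800; East Greenway: $500; West Terminal: $550; Lakeview Reservoir: $450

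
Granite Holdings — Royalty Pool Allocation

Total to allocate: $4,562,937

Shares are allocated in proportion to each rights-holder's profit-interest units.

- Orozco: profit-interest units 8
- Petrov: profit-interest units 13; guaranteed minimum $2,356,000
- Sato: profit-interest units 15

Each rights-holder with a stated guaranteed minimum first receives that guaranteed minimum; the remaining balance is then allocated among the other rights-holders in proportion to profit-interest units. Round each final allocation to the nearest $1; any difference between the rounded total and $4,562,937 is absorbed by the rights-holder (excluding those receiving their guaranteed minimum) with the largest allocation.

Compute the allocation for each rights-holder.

Guaranteed amounts: Petrov $2,356,000. Remaining pool $2,206,937.
Remaining pool split over remaining profit-interest units 23: Orozco 767,630.26 → $767,630; Sato 1,439,306.74 → $1,439,307.

Orozco: $767,630 · Petrov: $2,356,000 · Sato: $1,439,307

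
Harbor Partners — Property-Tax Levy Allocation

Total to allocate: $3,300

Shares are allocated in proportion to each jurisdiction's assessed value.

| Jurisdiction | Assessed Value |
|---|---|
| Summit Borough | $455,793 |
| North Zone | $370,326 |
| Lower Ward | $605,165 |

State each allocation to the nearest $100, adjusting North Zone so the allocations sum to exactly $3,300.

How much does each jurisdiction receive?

Summit Borough: $1,100 | North Zone: $800 | Lower Ward: $1,400

Assessed value total: 1,431,284.
Raw shares: Summit Borough 455,793/1,431,284 × $3,300 = 1,050.89; North Zone 370,326/1,431,284 × $3,300 = 853.83; Lower Ward 605,165/1,431,284 × $3,300 = 1,395.28.
Rounded to nearest $100: Summit Borough $1,100; North Zone $900; Lower Ward $1,400. Sum = $3,400.
Difference $3,300 − $3,400 = −$100 applied to North Zone: North Zone becomes $800.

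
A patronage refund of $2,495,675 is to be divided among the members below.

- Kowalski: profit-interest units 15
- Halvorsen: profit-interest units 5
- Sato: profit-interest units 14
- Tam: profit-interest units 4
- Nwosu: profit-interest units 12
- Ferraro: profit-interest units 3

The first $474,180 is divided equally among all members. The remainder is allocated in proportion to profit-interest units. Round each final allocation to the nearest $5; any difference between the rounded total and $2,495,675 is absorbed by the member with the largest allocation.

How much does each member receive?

First tranche $474,180 split equally: $79,030 each.
Remainder $2,021,495 by profit-interest units (total 53): Kowalski 572,121.23 → $572,120; Halvorsen 190,707.08 → $190,705; Sato 533,979.81 → $533,980; Tam 152,565.66 → $152,565; Nwosu 457,696.98 → $457,695; Ferraro 114,424.25 → $114,425.
Rounding difference +$5 on remainder applied to Kowalski.
Totals: Kowalski $79,030 + $572,125 = $651,155; Halvorsen $79,030 + $190,705 = $269,735; Sato $79,030 + $533,980 = $613,010; Tam $79,030 + $152,565 = $231,595; Nwosu $79,030 + $457,695 = $536,725; Ferraro $79,030 + $114,425 = $193,455.

Kowalski: $651,155 | Halvorsen: $269,735 | Sato: $613,010 | Tam: $231,595 | Nwosu: $536,725 | Ferraro: $193,455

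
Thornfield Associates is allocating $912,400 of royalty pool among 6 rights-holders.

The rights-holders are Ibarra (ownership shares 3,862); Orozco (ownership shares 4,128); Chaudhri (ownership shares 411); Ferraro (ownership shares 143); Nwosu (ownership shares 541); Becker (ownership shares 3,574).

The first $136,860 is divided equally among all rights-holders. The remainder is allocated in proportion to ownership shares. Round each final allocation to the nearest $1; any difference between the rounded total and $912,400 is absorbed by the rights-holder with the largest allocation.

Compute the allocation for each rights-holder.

Ibarra: $259,411 | Orozco: $275,708 | Chaudhri: $47,989 | Ferraro: $31,571 | Nwosu: $55,954 | Becker: $241,767

Equal tier: $136,860 ÷ 6 = $22,810 apiece.
Remainder $775,540 by ownership shares (total 12,659): Ibarra 236,601.27 → $236,601; Orozco 252,897.47 → $252,897; Chaudhri 25,179.47 → $25,179; Ferraro 8,760.74 → $8,761; Nwosu 33,143.78 → $33,144; Becker 218,957.26 → $218,957.
Rounding difference +$1 on remainder applied to Orozco.
Totals: Ibarra $22,810 + $236,601 = $259,411; Orozco $22,810 + $252,898 = $275,708; Chaudhri $22,810 + $25,179 = $47,989; Ferraro $22,810 + $8,761 = $31,571; Nwosu $22,810 + $33,144 = $55,954; Becker $22,810 + $218,957 = $241,767.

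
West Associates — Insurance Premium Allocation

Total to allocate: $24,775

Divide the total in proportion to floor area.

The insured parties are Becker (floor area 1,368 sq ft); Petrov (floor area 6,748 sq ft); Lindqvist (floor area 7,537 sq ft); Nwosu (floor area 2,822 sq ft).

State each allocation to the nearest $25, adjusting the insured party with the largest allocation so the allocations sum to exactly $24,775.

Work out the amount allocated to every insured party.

Becker: $1,825; Petrov: $9,050; Lindqvist: $10,125; Nwosu: $3,775

Total floor area = 18,475.
Raw shares: Becker 1,368/18,475 × $24,775 = 1,834.49; Petrov 6,748/18,475 × $24,775 = 9,049.08; Lindqvist 7,537/18,475 × $24,775 = 10,107.13; Nwosu 2,822/18,475 × $24,775 = 3,784.31.
After rounding ($25): Becker $1,825; Petrov $9,050; Lindqvist $10,100; Nwosu $3,775. Sum = $24,750.
Difference $24,775 − $24,750 = +$25 applied to largest allocation (Lindqvist): Lindqvist becomes $10,125.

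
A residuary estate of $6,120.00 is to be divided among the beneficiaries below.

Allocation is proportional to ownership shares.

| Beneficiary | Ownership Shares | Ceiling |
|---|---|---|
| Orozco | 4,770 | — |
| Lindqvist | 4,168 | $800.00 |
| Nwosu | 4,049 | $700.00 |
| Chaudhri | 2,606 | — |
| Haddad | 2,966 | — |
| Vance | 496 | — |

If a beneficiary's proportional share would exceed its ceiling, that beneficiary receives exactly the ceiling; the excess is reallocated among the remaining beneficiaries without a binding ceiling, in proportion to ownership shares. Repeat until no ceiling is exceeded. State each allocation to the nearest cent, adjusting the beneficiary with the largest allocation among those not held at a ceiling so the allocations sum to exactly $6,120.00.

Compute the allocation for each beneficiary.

Combined ownership shares = 19,055.
Pro-rata shares before constraints: Orozco 1,532.0073; Lindqvist 1,338.6597; Nwosu 1,300.4398; Chaudhri 836.9835; Haddad 952.6067; Vance 159.3031.
Cap binds for Lindqvist ($800.00), Nwosu ($700.00); balance $4,620.00 reallocated over remaining ownership shares 10,838.
Shares after redistribution: Orozco 2,033.3456 → $2,033.35; Chaudhri 1,110.8802 → $1,110.88; Haddad 1,264.3403 → $1,264.34; Vance 211.4338 → $211.43.

Orozco: $2,033.35 · Lindqvist: $800.00 · Nwosu: $700.00 · Chaudhri: $1,110.88 · Haddad: $1,264.34 · Vance: $211.43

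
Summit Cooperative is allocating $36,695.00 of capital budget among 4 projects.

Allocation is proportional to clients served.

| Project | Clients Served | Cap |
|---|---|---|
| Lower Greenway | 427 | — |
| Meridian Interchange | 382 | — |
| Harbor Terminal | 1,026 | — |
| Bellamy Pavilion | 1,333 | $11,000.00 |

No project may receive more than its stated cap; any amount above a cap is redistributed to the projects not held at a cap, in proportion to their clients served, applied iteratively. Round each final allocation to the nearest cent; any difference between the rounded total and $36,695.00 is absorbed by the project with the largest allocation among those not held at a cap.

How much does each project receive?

Lower Greenway: $5,979.16; Meridian Interchange: $5,349.04; Harbor Terminal: $14,366.80; Bellamy Pavilion: $11,000.00

Total clients served = 3,168.
Unconstrained shares: Lower Greenway 4,945.9485; Meridian Interchange 4,424.7128; Harbor Terminal 11,884.1761; Bellamy Pavilion 15,440.1626.
Capped: Bellamy Pavilion ($11,000.00); remaining pool $25,695.00 reallocated over remaining clients served 1,835.
Shares after redistribution: Lower Greenway 5,979.1635 → $5,979.16; Meridian Interchange 5,349.0409 → $5,349.04; Harbor Terminal 14,366.7956 → $14,366.80.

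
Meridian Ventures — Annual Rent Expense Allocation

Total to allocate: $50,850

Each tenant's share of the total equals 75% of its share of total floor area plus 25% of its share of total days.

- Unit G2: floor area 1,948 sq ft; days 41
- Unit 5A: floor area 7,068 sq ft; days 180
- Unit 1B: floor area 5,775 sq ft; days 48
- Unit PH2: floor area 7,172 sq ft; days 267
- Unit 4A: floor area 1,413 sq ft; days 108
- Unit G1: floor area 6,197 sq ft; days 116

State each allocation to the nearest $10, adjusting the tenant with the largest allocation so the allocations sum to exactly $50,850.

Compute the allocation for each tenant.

Floor area total 29,573; days total 760.
Composite weights (75% floor area + 25% days): Unit G2 0.0629; Unit 5A 0.2385; Unit 1B 0.1622; Unit PH2 0.2697; Unit 4A 0.0714; Unit G1 0.1953.
Unrounded shares: Unit G2 3,197.96; Unit 5A 12,125.79; Unit 1B 8,250.37; Unit PH2 13,715.15; Unit 4A 3,628.73; Unit G1 9,932.01.
At nearest $10: Unit G2 $3,200; Unit 5A $12,130; Unit 1B $8,250; Unit PH2 $13,720; Unit 4A $3,630; Unit G1 $9,930. Sum = $50,860.
Difference $50,850 − $50,860 = −$10 applied to largest allocation (Unit PH2): Unit PH2 becomes $13,710.

Unit G2: $3,200; Unit 5A: $12,130; Unit 1B: $8,250; Unit PH2: $13,710; Unit 4A: $3,630; Unit G1: $9,930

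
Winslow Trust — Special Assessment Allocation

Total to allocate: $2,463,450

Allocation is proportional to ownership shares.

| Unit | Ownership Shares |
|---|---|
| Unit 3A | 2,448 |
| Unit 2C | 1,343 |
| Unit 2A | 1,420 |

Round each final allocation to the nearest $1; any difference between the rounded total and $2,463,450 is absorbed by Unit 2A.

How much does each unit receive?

Unit 3A: $1,157,268; Unit 2C: $634,890; Unit 2A: $671,292

Sum of ownership shares: 5,211.
Unrounded shares: Unit 3A 2,448/5,211 × $2,463,450 = 1,157,268.39; Unit 2C 1,343/5,211 × $2,463,450 = 634,890.30; Unit 2A 1,420/5,211 × $2,463,450 = 671,291.31.
At nearest $1: Unit 3A $1,157,268; Unit 2C $634,890; Unit 2A $671,291. Sum = $2,463,449.
Difference $2,463,450 − $2,463,449 = +$1 applied to Unit 2A: Unit 2A becomes $671,292.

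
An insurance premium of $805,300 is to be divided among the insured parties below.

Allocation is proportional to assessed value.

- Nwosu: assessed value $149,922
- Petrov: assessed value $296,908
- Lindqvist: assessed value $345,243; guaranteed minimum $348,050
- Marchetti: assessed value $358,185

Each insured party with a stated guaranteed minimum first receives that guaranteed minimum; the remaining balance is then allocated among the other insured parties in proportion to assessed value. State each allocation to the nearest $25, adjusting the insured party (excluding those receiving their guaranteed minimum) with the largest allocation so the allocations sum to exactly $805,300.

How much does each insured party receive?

Nwosu: $85,150 · Petrov: $168,650 · Lindqvist: $348,050 · Marchetti: $203,450

Fund the minimums — Lindqvist $348,050. Balance $457,250.
Balance split over remaining assessed value 805,015: Nwosu 85,155.97 → $85,150; Petrov 168,644.29 → $168,650; Marchetti 203,449.74 → $203,450.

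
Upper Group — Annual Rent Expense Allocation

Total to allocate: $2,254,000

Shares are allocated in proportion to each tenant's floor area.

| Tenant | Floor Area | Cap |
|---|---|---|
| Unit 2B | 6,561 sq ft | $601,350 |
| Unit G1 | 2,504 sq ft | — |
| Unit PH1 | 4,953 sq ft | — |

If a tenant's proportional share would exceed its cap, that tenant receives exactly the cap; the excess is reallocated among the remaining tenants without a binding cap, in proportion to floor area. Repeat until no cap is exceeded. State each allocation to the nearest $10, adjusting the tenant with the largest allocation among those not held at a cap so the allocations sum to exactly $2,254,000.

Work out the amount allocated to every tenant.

Total floor area = 14,018.
Unconstrained shares: Unit 2B 1,054,964.62; Unit G1 402,626.34; Unit PH1 796,409.05.
Held at cap: Unit 2B ($601,350); residual $1,652,650 reallocated over remaining floor area 7,457.
Remaining shares: Unit G1 554,946.44 → $554,950; Unit PH1 1,097,703.56 → $1,097,700.

Unit 2B: $601,350 | Unit G1: $554,950 | Unit PH1: $1,097,700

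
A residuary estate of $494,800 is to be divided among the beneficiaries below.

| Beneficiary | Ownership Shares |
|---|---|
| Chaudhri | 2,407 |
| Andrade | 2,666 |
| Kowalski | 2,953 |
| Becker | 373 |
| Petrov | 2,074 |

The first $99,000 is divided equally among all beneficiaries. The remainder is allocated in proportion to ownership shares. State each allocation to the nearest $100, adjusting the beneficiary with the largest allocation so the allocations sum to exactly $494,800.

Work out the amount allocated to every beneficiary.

Chaudhri: $110,800 · Andrade: $120,600 · Kowalski: $131,300 · Becker: $33,900 · Petrov: $98,200

First tranche $99,000 split equally: $19,800 each.
Remainder $395,800 by ownership shares (total 10,473): Chaudhri 90,966.35 → $91,000; Andrade 100,754.59 → $100,800; Kowalski 111,601.01 → $111,600; Becker 14,096.57 → $14,100; Petrov 78,381.48 → $78,400.
Rounding difference −$100 on remainder applied to Kowalski.
Totals: Chaudhri $19,800 + $91,000 = $110,800; Andrade $19,800 + $100,800 = $120,600; Kowalski $19,800 + $111,500 = $131,300; Becker $19,800 + $14,100 = $33,900; Petrov $19,800 + $78,400 = $98,200.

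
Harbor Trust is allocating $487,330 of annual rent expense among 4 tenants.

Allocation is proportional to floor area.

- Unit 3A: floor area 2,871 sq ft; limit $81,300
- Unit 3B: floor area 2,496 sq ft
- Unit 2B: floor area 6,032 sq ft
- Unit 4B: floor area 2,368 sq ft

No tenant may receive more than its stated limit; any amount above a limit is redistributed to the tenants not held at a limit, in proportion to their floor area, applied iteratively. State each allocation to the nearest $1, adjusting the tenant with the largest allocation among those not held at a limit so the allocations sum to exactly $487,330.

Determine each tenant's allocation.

Unit 3A: $81,300 · Unit 3B: $93,011 · Unit 2B: $224,778 · Unit 4B: $88,241

Combined floor area = 13,767.
Pro-rata shares before constraints: Unit 3A 101,628.85; Unit 3B 88,354.45; Unit 2B 213,523.25; Unit 4B 83,823.45.
Held at cap: Unit 3A ($81,300); residual $406,030 reallocated over remaining floor area 10,896.
Redistributed shares: Unit 3B 93,011.28 → $93,011; Unit 2B 224,777.25 → $224,777; Unit 4B 88,241.47 → $88,241.
Rounding difference +$1 applied to Unit 2B → $224,778.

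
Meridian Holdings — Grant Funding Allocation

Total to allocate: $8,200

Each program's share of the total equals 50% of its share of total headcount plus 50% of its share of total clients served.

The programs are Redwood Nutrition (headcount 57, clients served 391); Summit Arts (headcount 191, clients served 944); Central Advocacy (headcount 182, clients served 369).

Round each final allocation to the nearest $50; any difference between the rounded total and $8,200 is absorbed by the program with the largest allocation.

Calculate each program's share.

Redwood Nutrition: $1,500 · Summit Arts: $4,100 · Central Advocacy: $2,600

Totals — headcount 430, clients served 1,704.
Blended shares (50% headcount + 50% clients served): Redwood Nutrition 0.1810; Summit Arts 0.4991; Central Advocacy 0.3199.
Pro-rata amounts: Redwood Nutrition 1,484.27; Summit Arts 4,092.52; Central Advocacy 2,623.20.
At nearest $50: Redwood Nutrition $1,500; Summit Arts $4,100; Central Advocacy $2,600. Sum = $8,200.
Sum already equals the total — no adjustment.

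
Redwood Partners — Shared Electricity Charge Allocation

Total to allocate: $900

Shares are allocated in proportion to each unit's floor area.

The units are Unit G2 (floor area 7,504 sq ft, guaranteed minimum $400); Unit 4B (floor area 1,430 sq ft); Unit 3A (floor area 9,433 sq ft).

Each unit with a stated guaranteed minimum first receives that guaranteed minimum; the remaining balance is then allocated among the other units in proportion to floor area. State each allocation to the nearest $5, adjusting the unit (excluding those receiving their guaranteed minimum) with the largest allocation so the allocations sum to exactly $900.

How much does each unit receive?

Unit G2: $400 | Unit 4B: $65 | Unit 3A: $435

Minimums first: Unit G2 $400. Balance $500.
Balance split over remaining floor area 10,863: Unit 4B 65.82 → $65; Unit 3A 434.18 → $435.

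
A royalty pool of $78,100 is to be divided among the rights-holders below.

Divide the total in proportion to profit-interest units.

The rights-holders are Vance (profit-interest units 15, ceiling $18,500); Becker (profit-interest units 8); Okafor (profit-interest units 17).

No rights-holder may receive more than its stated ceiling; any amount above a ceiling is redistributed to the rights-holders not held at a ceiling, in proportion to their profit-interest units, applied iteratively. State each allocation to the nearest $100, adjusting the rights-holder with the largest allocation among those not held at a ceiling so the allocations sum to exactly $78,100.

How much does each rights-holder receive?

Vance: $18,500 | Becker: $19,100 | Okafor: $40,500

Profit-interest units total: 40.
Unconstrained shares: Vance 29,287.50; Becker 15,620.00; Okafor 33,192.50.
Capped: Vance ($18,500); remaining pool $59,600 reallocated over remaining profit-interest units 25.
Redistributed shares: Becker 19,072.00 → $19,100; Okafor 40,528.00 → $40,500.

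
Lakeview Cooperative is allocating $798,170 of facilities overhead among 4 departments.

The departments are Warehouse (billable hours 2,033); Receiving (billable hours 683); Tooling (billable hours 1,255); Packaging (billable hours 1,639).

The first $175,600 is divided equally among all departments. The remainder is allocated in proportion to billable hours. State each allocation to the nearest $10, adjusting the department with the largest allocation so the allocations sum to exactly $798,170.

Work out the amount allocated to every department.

First tranche $175,600 split equally: $43,900 each.
Remainder $622,570 by billable hours (total 5,610): Warehouse 225,612.27 → $225,610; Receiving 75,795.96 → $75,800; Tooling 139,273.68 → $139,270; Packaging 181,888.10 → $181,890.
Totals: Warehouse $43,900 + $225,610 = $269,510; Receiving $43,900 + $75,800 = $119,700; Tooling $43,900 + $139,270 = $183,170; Packaging $43,900 + $181,890 = $225,790.

Warehouse: $269,510 · Receiving: $119,700 · Tooling: $183,170 · Packaging: $225,790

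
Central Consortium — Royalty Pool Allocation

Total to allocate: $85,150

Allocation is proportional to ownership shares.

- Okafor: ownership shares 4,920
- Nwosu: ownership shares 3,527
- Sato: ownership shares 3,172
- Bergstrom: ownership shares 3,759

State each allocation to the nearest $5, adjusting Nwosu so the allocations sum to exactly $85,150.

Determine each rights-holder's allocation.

Ownership shares total: 15,378.
Raw shares: Okafor 4,920/15,378 × $85,150 = 27,242.68; Nwosu 3,527/15,378 × $85,150 = 19,529.46; Sato 3,172/15,378 × $85,150 = 17,563.78; Bergstrom 3,759/15,378 × $85,150 = 20,814.08.
Rounded to nearest $5: Okafor $27,245; Nwosu $19,530; Sato $17,565; Bergstrom $20,815. Sum = $85,155.
Difference $85,150 − $85,155 = −$5 applied to Nwosu: Nwosu becomes $19,525.

Okafor: $27,245 · Nwosu: $19,525 · Sato: $17,565 · Bergstrom: $20,815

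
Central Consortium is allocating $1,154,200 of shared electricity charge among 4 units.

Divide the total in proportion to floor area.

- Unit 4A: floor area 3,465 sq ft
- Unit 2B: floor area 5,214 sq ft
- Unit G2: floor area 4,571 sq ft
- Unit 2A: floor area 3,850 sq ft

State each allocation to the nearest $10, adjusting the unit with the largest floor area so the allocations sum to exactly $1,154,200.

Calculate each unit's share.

Unit 4A: $233,880 | Unit 2B: $351,930 | Unit G2: $308,530 | Unit 2A: $259,860

Sum of floor area: 3,465 + 5,214 + 4,571 + 3,850 = 17,100.
Pro-rata amounts: Unit 4A 233,877.37; Unit 2B 351,929.75; Unit G2 308,529.13; Unit 2A 259,863.74.
At nearest $10: Unit 4A $233,880; Unit 2B $351,930; Unit G2 $308,530; Unit 2A $259,860. Sum = $1,154,200.
Sum already equals the total — no adjustment.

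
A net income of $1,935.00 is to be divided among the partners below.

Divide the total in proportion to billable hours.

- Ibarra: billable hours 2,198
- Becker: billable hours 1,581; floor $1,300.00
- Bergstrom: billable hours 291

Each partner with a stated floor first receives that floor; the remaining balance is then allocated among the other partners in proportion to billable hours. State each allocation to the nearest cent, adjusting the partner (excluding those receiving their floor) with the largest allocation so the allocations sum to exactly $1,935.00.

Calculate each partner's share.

Ibarra: $560.76 · Becker: $1,300.00 · Bergstrom: $74.24

Fund the minimums — Becker $1,300.00. Remaining pool $635.00.
Remaining pool split over remaining billable hours 2,489: Ibarra 560.7593 → $560.76; Bergstrom 74.2407 → $74.24.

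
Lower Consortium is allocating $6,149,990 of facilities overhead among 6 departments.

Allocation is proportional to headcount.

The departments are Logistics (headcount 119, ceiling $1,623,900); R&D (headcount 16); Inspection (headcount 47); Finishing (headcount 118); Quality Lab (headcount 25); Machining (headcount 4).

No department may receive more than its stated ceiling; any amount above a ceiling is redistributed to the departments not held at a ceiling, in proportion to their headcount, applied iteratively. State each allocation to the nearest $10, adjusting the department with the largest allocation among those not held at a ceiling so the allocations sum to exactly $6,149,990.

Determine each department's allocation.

Logistics: $1,623,900 | R&D: $344,840 | Inspection: $1,012,980 | Finishing: $2,543,240 | Quality Lab: $538,820 | Machining: $86,210

Total headcount = 329.
Unconstrained shares: Logistics 2,224,464.47; R&D 299,087.66; Inspection 878,570.00; Finishing 2,205,771.49; Quality Lab 467,324.47; Machining 74,771.91.
Cap binds for Logistics ($1,623,900); residual $4,526,090 reallocated over remaining headcount 210.
Remaining shares: R&D 344,844.95 → $344,840; Inspection 1,012,982.05 → $1,012,980; Finishing 2,543,231.52 → $2,543,230; Quality Lab 538,820.24 → $538,820; Machining 86,211.24 → $86,210.
Rounding difference +$10 applied to Finishing → $2,543,240.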